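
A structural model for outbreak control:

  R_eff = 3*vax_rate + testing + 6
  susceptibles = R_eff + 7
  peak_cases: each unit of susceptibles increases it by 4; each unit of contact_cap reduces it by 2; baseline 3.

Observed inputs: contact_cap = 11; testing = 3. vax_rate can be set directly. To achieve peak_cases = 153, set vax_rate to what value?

vax_rate = 9

Substituting into the R_eff equation gives R_eff = 3*vax_rate + 9.
Substituting into the susceptibles equation gives susceptibles = 3*vax_rate + 16.
Substituting into the peak_cases equation gives peak_cases = 12*vax_rate + 45.
Solve 12*vax_rate + 45 = 153: vax_rate = (153 - 45) / 12 = 9.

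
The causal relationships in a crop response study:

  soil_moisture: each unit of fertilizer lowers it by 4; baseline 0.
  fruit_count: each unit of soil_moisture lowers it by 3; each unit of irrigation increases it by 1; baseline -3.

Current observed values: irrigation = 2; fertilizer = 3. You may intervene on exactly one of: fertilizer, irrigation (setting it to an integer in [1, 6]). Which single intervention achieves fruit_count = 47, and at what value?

set fertilizer = 4

Intervening on fertilizer: with other inputs at their observed values, fruit_count = 12*fertilizer - 1. Solving for 47 gives fertilizer = 4, within [1, 6].
Intervening on irrigation: fruit_count = irrigation + 33. Reaching 47 requires irrigation = 14, outside [1, 6].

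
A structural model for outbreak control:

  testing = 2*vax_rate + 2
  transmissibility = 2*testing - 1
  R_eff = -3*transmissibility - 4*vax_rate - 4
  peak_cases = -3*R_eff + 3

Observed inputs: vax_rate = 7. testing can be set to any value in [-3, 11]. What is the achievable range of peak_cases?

Intervening on testing fixes its value directly, overriding its dependence on vax_rate.
Substituting into the R_eff equation gives R_eff = -6*testing - 29.
Substituting into the peak_cases equation gives peak_cases = 18*testing + 90.
Linear in testing, so extremes are at the endpoints: testing = -3 gives peak_cases = 36; testing = 11 gives peak_cases = 288.

36 to 288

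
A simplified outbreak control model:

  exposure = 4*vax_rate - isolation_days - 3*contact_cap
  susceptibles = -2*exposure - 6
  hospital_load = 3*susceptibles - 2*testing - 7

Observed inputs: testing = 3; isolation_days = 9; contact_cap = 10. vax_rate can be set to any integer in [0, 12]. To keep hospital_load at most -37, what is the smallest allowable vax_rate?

vax_rate = 10

Substituting into the exposure equation gives exposure = 4*vax_rate - 39.
This gives susceptibles = -8*vax_rate + 72.
Substituting into the hospital_load equation gives hospital_load = -24*vax_rate + 203.
Require -24*vax_rate + 203 ≤ -37, so vax_rate ≥ 10.
The smallest integer in [0, 12] satisfying this is 10.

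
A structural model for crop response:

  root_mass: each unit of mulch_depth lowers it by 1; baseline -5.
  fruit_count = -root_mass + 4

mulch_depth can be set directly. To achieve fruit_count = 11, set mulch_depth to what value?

mulch_depth = 2

Substituting into the fruit_count equation gives fruit_count = mulch_depth + 9.
Solve mulch_depth + 9 = 11: mulch_depth = (11 - 9) / 1 = 2.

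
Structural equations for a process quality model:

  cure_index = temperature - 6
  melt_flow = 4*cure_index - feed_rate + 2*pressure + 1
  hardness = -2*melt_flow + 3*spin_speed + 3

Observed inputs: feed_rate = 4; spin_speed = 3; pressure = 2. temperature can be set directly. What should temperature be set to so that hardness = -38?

temperature = 12

Substituting into the melt_flow equation gives melt_flow = 4*temperature - 23.
So hardness = -8*temperature + 58.
Solve -8*temperature + 58 = -38: temperature = (-38 - 58) / -8 = 12.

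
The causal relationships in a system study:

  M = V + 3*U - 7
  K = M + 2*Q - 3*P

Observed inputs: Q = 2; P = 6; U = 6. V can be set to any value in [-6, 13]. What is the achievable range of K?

-9 to 10

Substituting into the M equation gives M = V + 11.
So K = V - 3.
Linear in V, so extremes are at the endpoints: V = -6 gives K = -9; V = 13 gives K = 10.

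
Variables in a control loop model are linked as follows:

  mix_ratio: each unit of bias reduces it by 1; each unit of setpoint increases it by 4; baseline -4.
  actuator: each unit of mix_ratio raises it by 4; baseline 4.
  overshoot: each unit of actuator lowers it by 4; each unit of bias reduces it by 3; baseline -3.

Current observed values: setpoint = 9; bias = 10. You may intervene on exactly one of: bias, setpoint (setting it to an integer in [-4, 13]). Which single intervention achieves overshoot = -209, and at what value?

Intervening on bias: overshoot = 13*bias - 531. Reaching -209 requires bias = 322/13, not an integer.
Intervening on setpoint: with other inputs at their observed values, overshoot = -64*setpoint + 175. Solving for -209 gives setpoint = 6, within [-4, 13].

set setpoint = 6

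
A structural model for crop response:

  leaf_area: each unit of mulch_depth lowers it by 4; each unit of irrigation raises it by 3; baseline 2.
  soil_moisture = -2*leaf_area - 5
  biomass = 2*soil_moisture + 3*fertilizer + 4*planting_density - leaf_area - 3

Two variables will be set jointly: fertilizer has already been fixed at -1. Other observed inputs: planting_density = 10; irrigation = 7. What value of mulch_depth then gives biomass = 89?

With fertilizer held at -1:
Substituting into the leaf_area equation gives leaf_area = -4*mulch_depth + 23.
Substituting into the soil_moisture equation gives soil_moisture = 8*mulch_depth - 51.
Substituting into the biomass equation gives biomass = 20*mulch_depth - 91.
Solve 20*mulch_depth - 91 = 89: mulch_depth = (89 + 91) / 20 = 9.

mulch_depth = 9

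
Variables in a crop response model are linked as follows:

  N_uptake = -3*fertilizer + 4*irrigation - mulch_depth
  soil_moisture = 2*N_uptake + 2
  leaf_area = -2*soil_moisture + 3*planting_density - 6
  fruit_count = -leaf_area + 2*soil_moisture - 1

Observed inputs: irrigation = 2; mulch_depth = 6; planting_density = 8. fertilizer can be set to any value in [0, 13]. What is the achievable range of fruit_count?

Substituting into the N_uptake equation gives N_uptake = -3*fertilizer + 2.
Substituting into the soil_moisture equation gives soil_moisture = -6*fertilizer + 6.
leaf_area becomes 12*fertilizer + 6.
fruit_count becomes -24*fertilizer + 5.
Linear in fertilizer, so extremes are at the endpoints: fertilizer = 0 gives fruit_count = 5; fertilizer = 13 gives fruit_count = -307.

-307 to 5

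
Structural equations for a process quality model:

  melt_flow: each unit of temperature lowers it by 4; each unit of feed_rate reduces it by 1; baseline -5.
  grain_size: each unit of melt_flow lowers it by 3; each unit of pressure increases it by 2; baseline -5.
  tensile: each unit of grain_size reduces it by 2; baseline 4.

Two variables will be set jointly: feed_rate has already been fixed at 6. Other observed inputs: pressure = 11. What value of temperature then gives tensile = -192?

With feed_rate held at 6:
Substituting into the melt_flow equation gives melt_flow = -4*temperature - 11.
So grain_size = 12*temperature + 50.
So tensile = -24*temperature - 96.
Solve -24*temperature - 96 = -192: temperature = (-192 + 96) / -24 = 4.

temperature = 4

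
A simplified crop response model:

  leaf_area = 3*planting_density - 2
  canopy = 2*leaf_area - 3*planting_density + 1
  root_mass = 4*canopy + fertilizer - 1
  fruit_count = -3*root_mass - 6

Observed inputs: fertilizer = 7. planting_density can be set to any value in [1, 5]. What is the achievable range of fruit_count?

Substituting into the canopy equation gives canopy = 3*planting_density - 3.
This gives root_mass = 12*planting_density - 6.
So fruit_count = -36*planting_density + 12.
Linear in planting_density, so extremes are at the endpoints: planting_density = 1 gives fruit_count = -24; planting_density = 5 gives fruit_count = -168.

-168 to -24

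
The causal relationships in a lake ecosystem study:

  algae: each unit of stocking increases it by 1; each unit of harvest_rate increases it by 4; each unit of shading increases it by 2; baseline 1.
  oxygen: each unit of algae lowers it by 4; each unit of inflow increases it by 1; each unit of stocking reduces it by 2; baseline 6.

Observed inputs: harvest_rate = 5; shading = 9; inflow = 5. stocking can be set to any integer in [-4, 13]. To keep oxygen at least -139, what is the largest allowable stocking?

Substituting into the algae equation gives algae = stocking + 39.
Substituting into the oxygen equation gives oxygen = -6*stocking - 145.
Require -6*stocking - 145 ≥ -139, so stocking ≤ -1.
The largest integer in [-4, 13] satisfying this is -1.

stocking = -1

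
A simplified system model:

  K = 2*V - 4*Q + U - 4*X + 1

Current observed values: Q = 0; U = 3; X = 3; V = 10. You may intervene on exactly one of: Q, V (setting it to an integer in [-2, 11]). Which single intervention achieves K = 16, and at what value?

Intervening on Q: with other inputs at their observed values, K = -4*Q + 12. Solving for 16 gives Q = -1, within [-2, 11].
Intervening on V: K = 2*V - 8. Reaching 16 requires V = 12, outside [-2, 11].

set Q = -1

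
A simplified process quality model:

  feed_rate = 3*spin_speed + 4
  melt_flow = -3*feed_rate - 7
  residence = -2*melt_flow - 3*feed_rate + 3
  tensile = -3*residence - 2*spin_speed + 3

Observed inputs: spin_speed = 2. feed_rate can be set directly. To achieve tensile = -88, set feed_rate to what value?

feed_rate = 4

Intervening on feed_rate fixes its value directly, overriding its dependence on spin_speed.
Substituting into the residence equation gives residence = 3*feed_rate + 17.
Substituting into the tensile equation gives tensile = -9*feed_rate - 52.
Solve -9*feed_rate - 52 = -88: feed_rate = (-88 + 52) / -9 = 4.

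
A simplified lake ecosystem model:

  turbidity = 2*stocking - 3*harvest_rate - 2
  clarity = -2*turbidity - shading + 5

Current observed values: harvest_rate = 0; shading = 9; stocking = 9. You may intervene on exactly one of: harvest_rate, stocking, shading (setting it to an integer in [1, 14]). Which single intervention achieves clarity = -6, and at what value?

set harvest_rate = 5

Intervening on harvest_rate: with other inputs at their observed values, clarity = 6*harvest_rate - 36. Solving for -6 gives harvest_rate = 5, within [1, 14].
Intervening on stocking: clarity = -4*stocking. Reaching -6 requires stocking = 3/2, not an integer.
Intervening on shading: clarity = -shading - 27. Reaching -6 requires shading = -21, outside [1, 14].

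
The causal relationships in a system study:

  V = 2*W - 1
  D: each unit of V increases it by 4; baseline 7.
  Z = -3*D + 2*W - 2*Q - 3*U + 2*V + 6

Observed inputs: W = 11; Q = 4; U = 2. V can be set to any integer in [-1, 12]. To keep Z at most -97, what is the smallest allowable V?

V = 9

Intervening on V fixes its value directly, overriding its dependence on W.
Substituting into the Z equation gives Z = -10*V - 7.
Require -10*V - 7 ≤ -97, so V ≥ 9.
The smallest integer in [-1, 12] satisfying this is 9.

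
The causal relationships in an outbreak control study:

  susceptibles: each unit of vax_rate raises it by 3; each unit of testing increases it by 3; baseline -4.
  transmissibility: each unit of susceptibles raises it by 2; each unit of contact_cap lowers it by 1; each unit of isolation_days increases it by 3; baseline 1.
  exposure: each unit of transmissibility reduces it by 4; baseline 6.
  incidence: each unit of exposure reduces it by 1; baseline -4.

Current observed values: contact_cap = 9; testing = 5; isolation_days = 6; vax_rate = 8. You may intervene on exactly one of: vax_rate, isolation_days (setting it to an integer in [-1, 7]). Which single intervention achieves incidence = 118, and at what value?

Intervening on vax_rate: with other inputs at their observed values, incidence = 24*vax_rate + 118. Solving for 118 gives vax_rate = 0, within [-1, 7].
Intervening on isolation_days: incidence = 12*isolation_days + 238. Reaching 118 requires isolation_days = -10, outside [-1, 7].

set vax_rate = 0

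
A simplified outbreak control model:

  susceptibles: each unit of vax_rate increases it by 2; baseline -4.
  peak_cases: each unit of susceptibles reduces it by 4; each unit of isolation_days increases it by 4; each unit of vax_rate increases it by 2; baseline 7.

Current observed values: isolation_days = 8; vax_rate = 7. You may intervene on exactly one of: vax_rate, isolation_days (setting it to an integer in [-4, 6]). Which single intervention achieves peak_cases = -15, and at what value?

Intervening on vax_rate: peak_cases = -6*vax_rate + 55. Reaching -15 requires vax_rate = 35/3, not an integer.
Intervening on isolation_days: with other inputs at their observed values, peak_cases = 4*isolation_days - 19. Solving for -15 gives isolation_days = 1, within [-4, 6].

set isolation_days = 1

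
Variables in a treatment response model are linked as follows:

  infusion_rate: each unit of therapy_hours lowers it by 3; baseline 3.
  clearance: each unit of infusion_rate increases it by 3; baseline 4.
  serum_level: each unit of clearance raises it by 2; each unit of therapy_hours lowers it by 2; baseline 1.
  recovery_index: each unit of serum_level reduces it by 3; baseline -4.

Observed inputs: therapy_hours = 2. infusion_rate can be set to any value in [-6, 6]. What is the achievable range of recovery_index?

-127 to 89

Intervening on infusion_rate fixes its value directly, overriding its dependence on therapy_hours.
Substituting into the serum_level equation gives serum_level = 6*infusion_rate + 5.
recovery_index becomes -18*infusion_rate - 19.
Linear in infusion_rate, so extremes are at the endpoints: infusion_rate = -6 gives recovery_index = 89; infusion_rate = 6 gives recovery_index = -127.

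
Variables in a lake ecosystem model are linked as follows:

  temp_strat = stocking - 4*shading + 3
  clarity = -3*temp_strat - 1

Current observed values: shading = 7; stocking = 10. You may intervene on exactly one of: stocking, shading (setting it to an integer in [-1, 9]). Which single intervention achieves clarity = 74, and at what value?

set stocking = 0

Intervening on stocking: with other inputs at their observed values, clarity = -3*stocking + 74. Solving for 74 gives stocking = 0, within [-1, 9].
Intervening on shading: clarity = 12*shading - 40. Reaching 74 requires shading = 19/2, not an integer.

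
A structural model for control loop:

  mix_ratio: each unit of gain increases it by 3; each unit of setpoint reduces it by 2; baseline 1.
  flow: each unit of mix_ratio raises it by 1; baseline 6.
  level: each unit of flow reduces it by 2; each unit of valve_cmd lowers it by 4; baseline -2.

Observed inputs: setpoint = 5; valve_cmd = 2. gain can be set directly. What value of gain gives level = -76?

Substituting into the mix_ratio equation gives mix_ratio = 3*gain - 9.
This gives flow = 3*gain - 3.
Substituting into the level equation gives level = -6*gain - 4.
Solve -6*gain - 4 = -76: gain = (-76 + 4) / -6 = 12.

gain = 12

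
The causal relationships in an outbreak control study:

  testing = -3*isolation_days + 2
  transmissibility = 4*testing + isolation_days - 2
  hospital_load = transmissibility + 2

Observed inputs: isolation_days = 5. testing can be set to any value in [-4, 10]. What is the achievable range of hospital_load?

-11 to 45

Intervening on testing fixes its value directly, overriding its dependence on isolation_days.
Substituting into the transmissibility equation gives transmissibility = 4*testing + 3.
hospital_load becomes 4*testing + 5.
Linear in testing, so extremes are at the endpoints: testing = -4 gives hospital_load = -11; testing = 10 gives hospital_load = 45.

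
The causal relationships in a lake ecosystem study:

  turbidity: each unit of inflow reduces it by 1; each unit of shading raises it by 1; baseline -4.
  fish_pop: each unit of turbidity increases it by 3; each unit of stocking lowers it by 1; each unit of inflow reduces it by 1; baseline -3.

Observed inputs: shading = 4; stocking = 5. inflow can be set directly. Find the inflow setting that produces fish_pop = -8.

inflow = 0

Substituting into the turbidity equation gives turbidity = -inflow.
Substituting into the fish_pop equation gives fish_pop = -4*inflow - 8.
Solve -4*inflow - 8 = -8: inflow = (-8 + 8) / -4 = 0.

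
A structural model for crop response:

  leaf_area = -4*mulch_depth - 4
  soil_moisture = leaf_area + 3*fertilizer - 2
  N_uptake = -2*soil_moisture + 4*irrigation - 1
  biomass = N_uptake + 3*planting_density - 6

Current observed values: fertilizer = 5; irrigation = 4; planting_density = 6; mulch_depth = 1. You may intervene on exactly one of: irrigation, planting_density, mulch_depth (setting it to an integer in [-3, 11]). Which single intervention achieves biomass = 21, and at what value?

set irrigation = 5

Intervening on irrigation: with other inputs at their observed values, biomass = 4*irrigation + 1. Solving for 21 gives irrigation = 5, within [-3, 11].
Intervening on planting_density: biomass = 3*planting_density - 1. Reaching 21 requires planting_density = 22/3, not an integer.
Intervening on mulch_depth: biomass = 8*mulch_depth + 9. Reaching 21 requires mulch_depth = 3/2, not an integer.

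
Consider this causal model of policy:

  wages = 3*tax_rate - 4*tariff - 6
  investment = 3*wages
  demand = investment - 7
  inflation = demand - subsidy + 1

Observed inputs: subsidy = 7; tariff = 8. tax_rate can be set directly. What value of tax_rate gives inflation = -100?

Substituting into the wages equation gives wages = 3*tax_rate - 38.
investment becomes 9*tax_rate - 114.
Substituting into the demand equation gives demand = 9*tax_rate - 121.
Substituting into the inflation equation gives inflation = 9*tax_rate - 127.
Solve 9*tax_rate - 127 = -100: tax_rate = (-100 + 127) / 9 = 3.

tax_rate = 3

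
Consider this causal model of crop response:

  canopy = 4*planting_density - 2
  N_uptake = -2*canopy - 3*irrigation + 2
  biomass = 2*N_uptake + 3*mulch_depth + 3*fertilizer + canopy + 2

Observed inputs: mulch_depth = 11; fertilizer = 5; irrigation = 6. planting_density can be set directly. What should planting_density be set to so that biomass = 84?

Substituting into the N_uptake equation gives N_uptake = -8*planting_density - 12.
This gives biomass = -12*planting_density + 24.
Solve -12*planting_density + 24 = 84: planting_density = (84 - 24) / -12 = -5.

planting_density = -5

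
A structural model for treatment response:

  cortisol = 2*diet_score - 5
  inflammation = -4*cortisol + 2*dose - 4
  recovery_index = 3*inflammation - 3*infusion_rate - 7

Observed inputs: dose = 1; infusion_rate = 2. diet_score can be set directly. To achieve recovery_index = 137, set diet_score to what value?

diet_score = -4

Substituting into the inflammation equation gives inflammation = -8*diet_score + 18.
This gives recovery_index = -24*diet_score + 41.
Solve -24*diet_score + 41 = 137: diet_score = (137 - 41) / -24 = -4.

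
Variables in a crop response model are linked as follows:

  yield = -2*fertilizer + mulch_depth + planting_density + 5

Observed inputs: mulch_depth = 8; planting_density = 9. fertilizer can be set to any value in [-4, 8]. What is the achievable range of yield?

6 to 30

Substituting into the yield equation gives yield = -2*fertilizer + 22.
Linear in fertilizer, so extremes are at the endpoints: fertilizer = -4 gives yield = 30; fertilizer = 8 gives yield = 6.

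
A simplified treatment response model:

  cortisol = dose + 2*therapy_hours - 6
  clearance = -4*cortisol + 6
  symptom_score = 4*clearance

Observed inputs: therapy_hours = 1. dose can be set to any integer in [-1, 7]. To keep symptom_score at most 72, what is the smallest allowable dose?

Substituting into the cortisol equation gives cortisol = dose - 4.
This gives clearance = -4*dose + 22.
Substituting into the symptom_score equation gives symptom_score = -16*dose + 88.
Require -16*dose + 88 ≤ 72, so dose ≥ 1.
The smallest integer in [-1, 7] satisfying this is 1.

dose = 1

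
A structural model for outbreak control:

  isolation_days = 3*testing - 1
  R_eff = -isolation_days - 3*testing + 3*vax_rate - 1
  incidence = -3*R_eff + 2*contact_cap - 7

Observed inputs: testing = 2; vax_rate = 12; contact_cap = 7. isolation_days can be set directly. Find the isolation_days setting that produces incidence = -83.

Intervening on isolation_days fixes its value directly, overriding its dependence on testing.
Substituting into the R_eff equation gives R_eff = -isolation_days + 29.
This gives incidence = 3*isolation_days - 80.
Solve 3*isolation_days - 80 = -83: isolation_days = (-83 + 80) / 3 = -1.

isolation_days = -1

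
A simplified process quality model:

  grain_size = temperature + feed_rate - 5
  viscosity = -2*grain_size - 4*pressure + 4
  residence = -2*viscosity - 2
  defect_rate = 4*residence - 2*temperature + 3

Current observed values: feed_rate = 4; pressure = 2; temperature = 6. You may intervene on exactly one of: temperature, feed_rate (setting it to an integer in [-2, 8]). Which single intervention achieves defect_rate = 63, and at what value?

Intervening on temperature: defect_rate = 14*temperature + 11. Reaching 63 requires temperature = 26/7, not an integer.
Intervening on feed_rate: with other inputs at their observed values, defect_rate = 16*feed_rate + 31. Solving for 63 gives feed_rate = 2, within [-2, 8].

set feed_rate = 2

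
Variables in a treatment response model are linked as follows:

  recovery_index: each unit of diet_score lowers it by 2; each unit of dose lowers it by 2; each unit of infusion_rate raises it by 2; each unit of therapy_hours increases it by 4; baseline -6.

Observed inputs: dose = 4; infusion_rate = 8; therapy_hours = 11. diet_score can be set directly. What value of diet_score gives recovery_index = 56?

diet_score = -5

Substituting into the recovery_index equation gives recovery_index = -2*diet_score + 46.
Solve -2*diet_score + 46 = 56: diet_score = (56 - 46) / -2 = -5.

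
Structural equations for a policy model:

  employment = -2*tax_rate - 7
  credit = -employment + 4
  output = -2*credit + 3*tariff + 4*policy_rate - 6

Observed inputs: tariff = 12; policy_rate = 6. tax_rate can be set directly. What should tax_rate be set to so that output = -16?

tax_rate = 12

Substituting into the credit equation gives credit = 2*tax_rate + 11.
Substituting into the output equation gives output = -4*tax_rate + 32.
Solve -4*tax_rate + 32 = -16: tax_rate = (-16 - 32) / -4 = 12.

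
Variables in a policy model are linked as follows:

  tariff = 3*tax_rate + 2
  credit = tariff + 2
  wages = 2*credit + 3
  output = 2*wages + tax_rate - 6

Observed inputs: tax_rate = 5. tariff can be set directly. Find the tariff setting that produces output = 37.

tariff = 6

Intervening on tariff fixes its value directly, overriding its dependence on tax_rate.
Substituting into the wages equation gives wages = 2*tariff + 7.
This gives output = 4*tariff + 13.
Solve 4*tariff + 13 = 37: tariff = (37 - 13) / 4 = 6.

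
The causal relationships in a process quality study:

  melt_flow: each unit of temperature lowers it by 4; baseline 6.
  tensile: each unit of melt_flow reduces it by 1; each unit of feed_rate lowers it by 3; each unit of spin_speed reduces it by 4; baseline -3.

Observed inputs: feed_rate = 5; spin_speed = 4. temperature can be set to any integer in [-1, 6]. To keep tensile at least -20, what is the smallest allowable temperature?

Substituting into the tensile equation gives tensile = 4*temperature - 40.
Require 4*temperature - 40 ≥ -20, so temperature ≥ 5.
The smallest integer in [-1, 6] satisfying this is 5.

temperature = 5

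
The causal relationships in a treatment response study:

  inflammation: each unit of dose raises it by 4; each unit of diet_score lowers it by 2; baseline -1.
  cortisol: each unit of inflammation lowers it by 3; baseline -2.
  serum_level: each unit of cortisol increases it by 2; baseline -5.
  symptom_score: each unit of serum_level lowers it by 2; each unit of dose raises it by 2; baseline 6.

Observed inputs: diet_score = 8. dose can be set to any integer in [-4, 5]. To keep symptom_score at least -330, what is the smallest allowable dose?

Substituting into the inflammation equation gives inflammation = 4*dose - 17.
So cortisol = -12*dose + 49.
So serum_level = -24*dose + 93.
This gives symptom_score = 50*dose - 180.
Require 50*dose - 180 ≥ -330, so dose ≥ -3.
The smallest integer in [-4, 5] satisfying this is -3.

dose = -3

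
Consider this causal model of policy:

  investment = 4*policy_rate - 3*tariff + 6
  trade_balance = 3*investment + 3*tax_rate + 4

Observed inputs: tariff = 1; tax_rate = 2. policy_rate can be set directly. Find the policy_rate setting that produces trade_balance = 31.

policy_rate = 1

Substituting into the investment equation gives investment = 4*policy_rate + 3.
Substituting into the trade_balance equation gives trade_balance = 12*policy_rate + 19.
Solve 12*policy_rate + 19 = 31: policy_rate = (31 - 19) / 12 = 1.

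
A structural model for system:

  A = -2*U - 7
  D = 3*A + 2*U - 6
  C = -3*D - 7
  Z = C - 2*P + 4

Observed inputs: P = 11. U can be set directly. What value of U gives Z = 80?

U = 2

Substituting into the D equation gives D = -4*U - 27.
C becomes 12*U + 74.
Substituting into the Z equation gives Z = 12*U + 56.
Solve 12*U + 56 = 80: U = (80 - 56) / 12 = 2.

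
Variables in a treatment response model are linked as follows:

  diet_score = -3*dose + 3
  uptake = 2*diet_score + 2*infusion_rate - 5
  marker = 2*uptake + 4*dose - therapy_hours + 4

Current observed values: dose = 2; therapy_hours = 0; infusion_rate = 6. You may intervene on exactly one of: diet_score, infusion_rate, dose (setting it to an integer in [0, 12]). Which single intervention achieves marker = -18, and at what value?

set dose = 6

Intervening on diet_score: marker = 4*diet_score + 26. Reaching -18 requires diet_score = -11, outside [0, 12].
Intervening on infusion_rate: marker = 4*infusion_rate - 10. Reaching -18 requires infusion_rate = -2, outside [0, 12].
Intervening on dose: with other inputs at their observed values, marker = -8*dose + 30. Solving for -18 gives dose = 6, within [0, 12].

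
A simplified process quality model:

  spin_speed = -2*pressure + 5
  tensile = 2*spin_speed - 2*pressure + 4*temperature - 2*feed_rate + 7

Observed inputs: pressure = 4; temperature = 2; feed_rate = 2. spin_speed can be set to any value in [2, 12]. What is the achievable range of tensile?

Intervening on spin_speed fixes its value directly, overriding its dependence on pressure.
Substituting into the tensile equation gives tensile = 2*spin_speed + 3.
Linear in spin_speed, so extremes are at the endpoints: spin_speed = 2 gives tensile = 7; spin_speed = 12 gives tensile = 27.

7 to 27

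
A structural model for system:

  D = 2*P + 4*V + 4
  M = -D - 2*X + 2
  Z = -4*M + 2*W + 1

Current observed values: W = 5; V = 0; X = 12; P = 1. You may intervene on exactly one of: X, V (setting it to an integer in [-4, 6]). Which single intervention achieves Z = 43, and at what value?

Intervening on X: with other inputs at their observed values, Z = 8*X + 27. Solving for 43 gives X = 2, within [-4, 6].
Intervening on V: Z = 16*V + 123. Reaching 43 requires V = -5, outside [-4, 6].

set X = 2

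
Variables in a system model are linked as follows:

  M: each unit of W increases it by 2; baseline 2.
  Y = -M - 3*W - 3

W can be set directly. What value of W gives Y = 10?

W = -3

Substituting into the Y equation gives Y = -5*W - 5.
Solve -5*W - 5 = 10: W = (10 + 5) / -5 = -3.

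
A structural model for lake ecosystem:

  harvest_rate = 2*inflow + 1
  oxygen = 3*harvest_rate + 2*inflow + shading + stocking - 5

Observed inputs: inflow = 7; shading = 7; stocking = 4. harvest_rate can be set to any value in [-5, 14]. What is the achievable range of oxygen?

Intervening on harvest_rate fixes its value directly, overriding its dependence on inflow.
Substituting into the oxygen equation gives oxygen = 3*harvest_rate + 20.
Linear in harvest_rate, so extremes are at the endpoints: harvest_rate = -5 gives oxygen = 5; harvest_rate = 14 gives oxygen = 62.

5 to 62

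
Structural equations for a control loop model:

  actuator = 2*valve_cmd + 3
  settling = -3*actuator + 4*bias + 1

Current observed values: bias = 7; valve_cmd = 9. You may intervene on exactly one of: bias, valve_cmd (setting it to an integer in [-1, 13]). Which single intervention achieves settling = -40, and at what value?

Intervening on bias: settling = 4*bias - 62. Reaching -40 requires bias = 11/2, not an integer.
Intervening on valve_cmd: with other inputs at their observed values, settling = -6*valve_cmd + 20. Solving for -40 gives valve_cmd = 10, within [-1, 13].

set valve_cmd = 10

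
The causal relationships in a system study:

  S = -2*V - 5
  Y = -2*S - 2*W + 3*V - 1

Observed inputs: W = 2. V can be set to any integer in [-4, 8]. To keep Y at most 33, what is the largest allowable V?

Substituting into the Y equation gives Y = 7*V + 5.
Require 7*V + 5 ≤ 33, so V ≤ 4.
The largest integer in [-4, 8] satisfying this is 4.

V = 4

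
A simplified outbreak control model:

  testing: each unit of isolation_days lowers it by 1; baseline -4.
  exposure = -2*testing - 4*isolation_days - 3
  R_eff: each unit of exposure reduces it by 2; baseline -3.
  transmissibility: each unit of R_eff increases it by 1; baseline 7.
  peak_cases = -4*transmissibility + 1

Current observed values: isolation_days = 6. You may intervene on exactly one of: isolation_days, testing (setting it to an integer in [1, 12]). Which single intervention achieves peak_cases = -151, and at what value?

set isolation_days = 11

Intervening on isolation_days: with other inputs at their observed values, peak_cases = -16*isolation_days + 25. Solving for -151 gives isolation_days = 11, within [1, 12].
Intervening on testing: peak_cases = -16*testing - 231. Reaching -151 requires testing = -5, outside [1, 12].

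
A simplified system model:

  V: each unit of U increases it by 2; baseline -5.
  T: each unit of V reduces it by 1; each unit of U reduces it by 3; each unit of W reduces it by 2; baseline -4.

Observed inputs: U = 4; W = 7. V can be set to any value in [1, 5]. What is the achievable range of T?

Intervening on V fixes its value directly, overriding its dependence on U.
Substituting into the T equation gives T = -V - 30.
Linear in V, so extremes are at the endpoints: V = 1 gives T = -31; V = 5 gives T = -35.

-35 to -31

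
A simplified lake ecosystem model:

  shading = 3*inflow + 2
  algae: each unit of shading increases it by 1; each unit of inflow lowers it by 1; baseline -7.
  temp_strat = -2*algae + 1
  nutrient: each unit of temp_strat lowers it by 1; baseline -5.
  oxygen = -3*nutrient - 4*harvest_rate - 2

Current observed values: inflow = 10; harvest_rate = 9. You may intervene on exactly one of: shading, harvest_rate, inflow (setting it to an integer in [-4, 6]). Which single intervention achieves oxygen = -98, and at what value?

Intervening on shading: oxygen = -6*shading + 82. Reaching -98 requires shading = 30, outside [-4, 6].
Intervening on harvest_rate: with other inputs at their observed values, oxygen = -4*harvest_rate - 74. Solving for -98 gives harvest_rate = 6, within [-4, 6].
Intervening on inflow: oxygen = -12*inflow + 10. Reaching -98 requires inflow = 9, outside [-4, 6].

set harvest_rate = 6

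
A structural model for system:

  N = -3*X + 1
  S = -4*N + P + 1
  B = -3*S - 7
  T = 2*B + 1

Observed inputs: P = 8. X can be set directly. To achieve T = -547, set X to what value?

X = 7

Substituting into the S equation gives S = 12*X + 5.
Substituting into the B equation gives B = -36*X - 22.
Substituting into the T equation gives T = -72*X - 43.
Solve -72*X - 43 = -547: X = (-547 + 43) / -72 = 7.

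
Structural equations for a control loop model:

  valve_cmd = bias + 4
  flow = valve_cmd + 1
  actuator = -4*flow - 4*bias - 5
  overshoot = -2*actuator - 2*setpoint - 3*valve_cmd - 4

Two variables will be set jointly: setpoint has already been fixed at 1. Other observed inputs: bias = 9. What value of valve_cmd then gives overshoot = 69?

With setpoint held at 1:
Intervening on valve_cmd fixes its value directly, overriding its dependence on bias.
Substituting into the actuator equation gives actuator = -4*valve_cmd - 45.
Substituting into the overshoot equation gives overshoot = 5*valve_cmd + 84.
Solve 5*valve_cmd + 84 = 69: valve_cmd = (69 - 84) / 5 = -3.

valve_cmd = -3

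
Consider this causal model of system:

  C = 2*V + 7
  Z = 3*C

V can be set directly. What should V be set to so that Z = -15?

V = -6

Substituting into the Z equation gives Z = 6*V + 21.
Solve 6*V + 21 = -15: V = (-15 - 21) / 6 = -6.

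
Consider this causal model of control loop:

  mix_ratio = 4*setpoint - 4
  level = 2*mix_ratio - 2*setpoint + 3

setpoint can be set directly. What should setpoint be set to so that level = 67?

Substituting into the level equation gives level = 6*setpoint - 5.
Solve 6*setpoint - 5 = 67: setpoint = (67 + 5) / 6 = 12.

setpoint = 12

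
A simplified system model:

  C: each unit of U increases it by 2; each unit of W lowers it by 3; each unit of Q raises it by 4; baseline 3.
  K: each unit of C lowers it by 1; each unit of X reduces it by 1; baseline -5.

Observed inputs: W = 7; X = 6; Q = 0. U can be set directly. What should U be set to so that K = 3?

Substituting into the C equation gives C = 2*U - 18.
Substituting into the K equation gives K = -2*U + 7.
Solve -2*U + 7 = 3: U = (3 - 7) / -2 = 2.

U = 2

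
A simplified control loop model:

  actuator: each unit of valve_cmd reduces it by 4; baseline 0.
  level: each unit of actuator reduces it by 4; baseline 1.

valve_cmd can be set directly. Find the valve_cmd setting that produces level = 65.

Substituting into the level equation gives level = 16*valve_cmd + 1.
Solve 16*valve_cmd + 1 = 65: valve_cmd = (65 - 1) / 16 = 4.

valve_cmd = 4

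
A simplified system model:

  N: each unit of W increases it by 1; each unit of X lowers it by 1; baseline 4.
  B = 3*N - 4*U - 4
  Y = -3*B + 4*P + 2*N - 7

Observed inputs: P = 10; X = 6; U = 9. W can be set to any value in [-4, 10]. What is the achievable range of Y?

Substituting into the N equation gives N = W - 2.
Substituting into the B equation gives B = 3*W - 46.
Y becomes -7*W + 167.
Linear in W, so extremes are at the endpoints: W = -4 gives Y = 195; W = 10 gives Y = 97.

97 to 195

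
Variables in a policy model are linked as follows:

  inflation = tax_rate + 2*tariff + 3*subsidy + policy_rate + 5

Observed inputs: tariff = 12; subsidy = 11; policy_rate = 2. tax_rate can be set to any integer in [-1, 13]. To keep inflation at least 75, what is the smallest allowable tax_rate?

tax_rate = 11

Substituting into the inflation equation gives inflation = tax_rate + 64.
Require tax_rate + 64 ≥ 75, so tax_rate ≥ 11.
The smallest integer in [-1, 13] satisfying this is 11.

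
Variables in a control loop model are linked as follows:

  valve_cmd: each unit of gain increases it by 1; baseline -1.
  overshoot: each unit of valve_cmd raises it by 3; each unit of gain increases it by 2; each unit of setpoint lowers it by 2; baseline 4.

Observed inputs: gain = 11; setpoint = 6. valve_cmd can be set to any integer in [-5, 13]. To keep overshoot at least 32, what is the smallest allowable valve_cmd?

Intervening on valve_cmd fixes its value directly, overriding its dependence on gain.
Substituting into the overshoot equation gives overshoot = 3*valve_cmd + 14.
Require 3*valve_cmd + 14 ≥ 32, so valve_cmd ≥ 6.
The smallest integer in [-5, 13] satisfying this is 6.

valve_cmd = 6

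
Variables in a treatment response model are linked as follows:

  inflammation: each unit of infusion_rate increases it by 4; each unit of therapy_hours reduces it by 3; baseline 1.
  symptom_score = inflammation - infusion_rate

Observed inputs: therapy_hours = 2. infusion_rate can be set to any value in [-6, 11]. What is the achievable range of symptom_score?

-23 to 28

Substituting into the inflammation equation gives inflammation = 4*infusion_rate - 5.
Substituting into the symptom_score equation gives symptom_score = 3*infusion_rate - 5.
Linear in infusion_rate, so extremes are at the endpoints: infusion_rate = -6 gives symptom_score = -23; infusion_rate = 11 gives symptom_score = 28.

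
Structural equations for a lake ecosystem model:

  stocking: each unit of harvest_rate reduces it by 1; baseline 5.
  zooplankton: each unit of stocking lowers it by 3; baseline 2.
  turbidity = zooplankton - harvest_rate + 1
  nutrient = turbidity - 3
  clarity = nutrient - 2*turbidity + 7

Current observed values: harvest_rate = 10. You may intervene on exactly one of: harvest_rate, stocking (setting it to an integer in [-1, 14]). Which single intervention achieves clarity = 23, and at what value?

Intervening on harvest_rate: clarity = -2*harvest_rate + 16. Reaching 23 requires harvest_rate = -7/2, not an integer.
Intervening on stocking: with other inputs at their observed values, clarity = 3*stocking + 11. Solving for 23 gives stocking = 4, within [-1, 14].

set stocking = 4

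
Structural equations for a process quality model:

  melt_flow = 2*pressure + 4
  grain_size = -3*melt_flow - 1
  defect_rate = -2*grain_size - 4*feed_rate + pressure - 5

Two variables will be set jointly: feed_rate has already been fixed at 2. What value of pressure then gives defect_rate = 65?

With feed_rate held at 2:
Substituting into the grain_size equation gives grain_size = -6*pressure - 13.
Substituting into the defect_rate equation gives defect_rate = 13*pressure + 13.
Solve 13*pressure + 13 = 65: pressure = (65 - 13) / 13 = 4.

pressure = 4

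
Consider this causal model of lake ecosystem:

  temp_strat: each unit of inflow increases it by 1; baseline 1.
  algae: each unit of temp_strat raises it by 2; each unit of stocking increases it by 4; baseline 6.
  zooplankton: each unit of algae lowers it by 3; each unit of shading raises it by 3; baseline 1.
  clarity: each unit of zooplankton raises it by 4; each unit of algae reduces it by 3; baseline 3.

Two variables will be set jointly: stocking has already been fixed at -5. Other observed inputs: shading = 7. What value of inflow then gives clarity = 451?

inflow = -6

With stocking held at -5:
Substituting into the algae equation gives algae = 2*inflow - 12.
Substituting into the zooplankton equation gives zooplankton = -6*inflow + 58.
So clarity = -30*inflow + 271.
Solve -30*inflow + 271 = 451: inflow = (451 - 271) / -30 = -6.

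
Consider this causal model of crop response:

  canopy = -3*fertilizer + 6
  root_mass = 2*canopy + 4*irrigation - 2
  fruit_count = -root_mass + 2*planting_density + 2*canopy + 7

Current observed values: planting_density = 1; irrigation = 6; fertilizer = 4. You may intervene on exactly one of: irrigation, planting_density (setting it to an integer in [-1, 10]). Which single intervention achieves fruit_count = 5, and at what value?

set planting_density = 10

Intervening on irrigation: fruit_count = -4*irrigation + 11. Reaching 5 requires irrigation = 3/2, not an integer.
Intervening on planting_density: with other inputs at their observed values, fruit_count = 2*planting_density - 15. Solving for 5 gives planting_density = 10, within [-1, 10].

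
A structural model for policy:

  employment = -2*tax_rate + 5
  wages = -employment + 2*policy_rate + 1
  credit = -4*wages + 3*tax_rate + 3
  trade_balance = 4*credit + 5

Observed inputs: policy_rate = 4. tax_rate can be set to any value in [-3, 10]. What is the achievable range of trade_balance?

Substituting into the wages equation gives wages = 2*tax_rate + 4.
So credit = -5*tax_rate - 13.
So trade_balance = -20*tax_rate - 47.
Linear in tax_rate, so extremes are at the endpoints: tax_rate = -3 gives trade_balance = 13; tax_rate = 10 gives trade_balance = -247.

-247 to 13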